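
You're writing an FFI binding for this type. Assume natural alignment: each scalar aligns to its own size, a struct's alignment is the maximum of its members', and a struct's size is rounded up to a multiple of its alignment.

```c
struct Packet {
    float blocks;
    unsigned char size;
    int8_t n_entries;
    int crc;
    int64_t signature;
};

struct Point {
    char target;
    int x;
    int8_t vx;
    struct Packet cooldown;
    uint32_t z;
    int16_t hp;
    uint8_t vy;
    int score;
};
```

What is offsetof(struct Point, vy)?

46

Packet: @0: blocks [4B, align 4] → 4; @4: size [1B, align 1] → 5; @5: n_entries [1B, align 1] → 6; +2 pad (align 4); @8: crc [4B, align 4] → 12; +4 pad (align 8); @16: signature [8B, align 8] → 24; size 24, align 8
@0: target [1B, align 1] → 1
+3 pad (align 4)
@4: x [4B, align 4] → 8
@8: vx [1B, align 1] → 9
+7 pad (align 8)
@16: cooldown [24B, align 8] → 40
@40: z [4B, align 4] → 44
@44: hp [2B, align 2] → 46
@46: vy [1B, align 1] → 47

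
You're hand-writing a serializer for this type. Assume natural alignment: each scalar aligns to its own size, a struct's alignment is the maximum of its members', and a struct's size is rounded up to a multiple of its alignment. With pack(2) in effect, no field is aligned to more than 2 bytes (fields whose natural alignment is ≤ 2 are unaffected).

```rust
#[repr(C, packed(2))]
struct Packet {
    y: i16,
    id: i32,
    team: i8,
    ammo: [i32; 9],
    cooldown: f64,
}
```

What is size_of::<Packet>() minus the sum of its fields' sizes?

@0: y [2B, align 2] → 2
@2: id [4B, align 2] → 6
@6: team [1B, align 1] → 7
+1 pad (align 2)
@8: ammo [36B, align 2] → 44
@44: cooldown [8B, align 2] → 52
size 52, align 2
data bytes 51, size 52 → padding 1

1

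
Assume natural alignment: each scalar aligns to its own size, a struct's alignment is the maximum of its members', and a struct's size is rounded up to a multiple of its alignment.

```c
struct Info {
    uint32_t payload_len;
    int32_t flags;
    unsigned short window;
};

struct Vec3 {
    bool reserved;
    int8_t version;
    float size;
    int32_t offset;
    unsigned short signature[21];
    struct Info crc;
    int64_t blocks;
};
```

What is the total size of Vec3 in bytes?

Info: payload_len at 0 (size 4, align 4) → ends 4; flags at 4 (size 4, align 4) → ends 8; window at 8 (size 2, align 2) → ends 10; tail pad 2 to reach multiple of 4; total 12 bytes, alignment 4
reserved at 0 (size 1, align 1) → ends 1
version at 1 (size 1, align 1) → ends 2
pad 2 to align 4 for size
size at 4 (size 4, align 4) → ends 8
offset at 8 (size 4, align 4) → ends 12
signature at 12 (size 42, align 2) → ends 54
pad 2 to align 4 for crc
crc at 56 (size 12, align 4) → ends 68
pad 4 to align 8 for blocks
blocks at 72 (size 8, align 8) → ends 80
total 80 bytes, alignment 8

80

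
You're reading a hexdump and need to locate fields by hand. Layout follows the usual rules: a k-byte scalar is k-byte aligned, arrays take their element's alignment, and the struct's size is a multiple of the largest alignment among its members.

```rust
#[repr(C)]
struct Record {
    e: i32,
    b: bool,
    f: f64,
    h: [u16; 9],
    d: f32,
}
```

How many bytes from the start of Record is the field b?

4

e at 0 (size 4, align 4) → ends 4
b at 4 (size 1, align 1) → ends 5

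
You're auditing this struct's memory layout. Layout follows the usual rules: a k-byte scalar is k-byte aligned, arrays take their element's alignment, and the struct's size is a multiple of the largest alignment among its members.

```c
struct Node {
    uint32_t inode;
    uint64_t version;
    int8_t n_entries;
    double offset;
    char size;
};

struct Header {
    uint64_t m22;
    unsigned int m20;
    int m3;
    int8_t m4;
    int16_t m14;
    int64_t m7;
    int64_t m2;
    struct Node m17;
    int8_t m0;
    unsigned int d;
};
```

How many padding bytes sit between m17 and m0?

0

Node: 0..4  inode  (4B, 4-aligned); 4..8  -- padding (4B); 8..16  version  (8B, 8-aligned); 16..17  n_entries  (1B, 1-aligned); 17..24  -- padding (7B); 24..32  offset  (8B, 8-aligned); 32..33  size  (1B, 1-aligned); 33..40  -- tail padding (7B); sizeof = 40, alignof = 8
0..8  m22  (8B, 8-aligned)
8..12  m20  (4B, 4-aligned)
12..16  m3  (4B, 4-aligned)
16..17  m4  (1B, 1-aligned)
17..18  -- padding (1B)
18..20  m14  (2B, 2-aligned)
20..24  -- padding (4B)
24..32  m7  (8B, 8-aligned)
32..40  m2  (8B, 8-aligned)
40..80  m17  (40B, 8-aligned)
80..81  m0  (1B, 1-aligned)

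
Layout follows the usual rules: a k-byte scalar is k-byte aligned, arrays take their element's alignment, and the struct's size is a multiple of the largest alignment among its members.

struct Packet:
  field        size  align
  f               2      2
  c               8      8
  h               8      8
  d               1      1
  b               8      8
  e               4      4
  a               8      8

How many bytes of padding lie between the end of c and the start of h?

0

f at 0 (size 2, align 2) → ends 2
pad 6 to align 8 for c
c at 8 (size 8, align 8) → ends 16
h at 16 (size 8, align 8) → ends 24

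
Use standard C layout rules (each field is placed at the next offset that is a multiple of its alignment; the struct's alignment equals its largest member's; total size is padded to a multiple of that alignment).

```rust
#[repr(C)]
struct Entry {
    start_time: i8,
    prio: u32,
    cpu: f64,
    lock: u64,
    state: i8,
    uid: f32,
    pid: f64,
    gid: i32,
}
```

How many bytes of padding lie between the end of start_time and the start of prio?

3

@0: start_time [1B, align 1] → 1
+3 pad (align 4)
@4: prio [4B, align 4] → 8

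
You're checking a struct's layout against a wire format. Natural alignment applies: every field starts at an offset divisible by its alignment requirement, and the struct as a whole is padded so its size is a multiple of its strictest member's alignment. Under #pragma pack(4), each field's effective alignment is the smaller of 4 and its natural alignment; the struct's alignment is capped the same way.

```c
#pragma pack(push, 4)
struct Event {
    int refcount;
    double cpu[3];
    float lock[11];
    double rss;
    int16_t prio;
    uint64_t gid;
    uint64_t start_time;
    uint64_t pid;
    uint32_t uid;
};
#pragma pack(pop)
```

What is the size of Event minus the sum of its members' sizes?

2

refcount at 0 (size 4, align 4) → ends 4
cpu at 4 (size 24, align 4) → ends 28
lock at 28 (size 44, align 4) → ends 72
rss at 72 (size 8, align 4) → ends 80
prio at 80 (size 2, align 2) → ends 82
pad 2 to align 4 for gid
gid at 84 (size 8, align 4) → ends 92
start_time at 92 (size 8, align 4) → ends 100
pid at 100 (size 8, align 4) → ends 108
uid at 108 (size 4, align 4) → ends 112
total 112 bytes, alignment 4
data bytes 110, size 112 → padding 2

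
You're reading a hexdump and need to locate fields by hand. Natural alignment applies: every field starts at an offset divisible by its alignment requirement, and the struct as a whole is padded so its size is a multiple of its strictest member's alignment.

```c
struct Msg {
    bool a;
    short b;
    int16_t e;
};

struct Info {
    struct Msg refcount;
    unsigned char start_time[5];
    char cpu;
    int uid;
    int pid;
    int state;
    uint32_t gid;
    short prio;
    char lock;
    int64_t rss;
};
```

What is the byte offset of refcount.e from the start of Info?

4

Msg: a at 0 (size 1, align 1) → ends 1; pad 1 to align 2 for b; b at 2 (size 2, align 2) → ends 4; e at 4 (size 2, align 2) → ends 6; total 6 bytes, alignment 2
refcount at 0 (size 6, align 2) → ends 6
within Msg: e at 4
0 + 4 = 4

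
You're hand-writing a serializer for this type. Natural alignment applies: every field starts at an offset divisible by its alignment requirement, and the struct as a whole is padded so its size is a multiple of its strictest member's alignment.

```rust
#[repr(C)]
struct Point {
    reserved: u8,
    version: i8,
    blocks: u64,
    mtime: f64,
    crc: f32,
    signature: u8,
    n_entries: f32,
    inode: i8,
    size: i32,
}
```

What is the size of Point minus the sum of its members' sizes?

16

reserved at 0 (size 1, align 1) → ends 1
version at 1 (size 1, align 1) → ends 2
pad 6 to align 8 for blocks
blocks at 8 (size 8, align 8) → ends 16
mtime at 16 (size 8, align 8) → ends 24
crc at 24 (size 4, align 4) → ends 28
signature at 28 (size 1, align 1) → ends 29
pad 3 to align 4 for n_entries
n_entries at 32 (size 4, align 4) → ends 36
inode at 36 (size 1, align 1) → ends 37
pad 3 to align 4 for size
size at 40 (size 4, align 4) → ends 44
tail pad 4 to reach multiple of 8
total 48 bytes, alignment 8
data bytes 32, size 48 → padding 16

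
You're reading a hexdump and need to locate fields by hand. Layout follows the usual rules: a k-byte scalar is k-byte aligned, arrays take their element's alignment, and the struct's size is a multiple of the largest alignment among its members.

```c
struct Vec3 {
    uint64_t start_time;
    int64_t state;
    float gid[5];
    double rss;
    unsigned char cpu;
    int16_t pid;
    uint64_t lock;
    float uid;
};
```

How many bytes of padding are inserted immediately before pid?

1

@0: start_time [8B, align 8] → 8
@8: state [8B, align 8] → 16
@16: gid [20B, align 4] → 36
+4 pad (align 8)
@40: rss [8B, align 8] → 48
@48: cpu [1B, align 1] → 49
+1 pad (align 2)
@50: pid [2B, align 2] → 52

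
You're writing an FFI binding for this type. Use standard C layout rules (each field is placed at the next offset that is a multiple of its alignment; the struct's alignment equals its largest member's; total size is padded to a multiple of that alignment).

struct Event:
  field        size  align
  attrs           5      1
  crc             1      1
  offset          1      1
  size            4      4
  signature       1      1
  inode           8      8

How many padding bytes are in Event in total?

attrs at 0 (size 5, align 1) → ends 5
crc at 5 (size 1, align 1) → ends 6
offset at 6 (size 1, align 1) → ends 7
pad 1 to align 4 for size
size at 8 (size 4, align 4) → ends 12
signature at 12 (size 1, align 1) → ends 13
pad 3 to align 8 for inode
inode at 16 (size 8, align 8) → ends 24
total 24 bytes, alignment 8
data bytes 20, size 24 → padding 4

4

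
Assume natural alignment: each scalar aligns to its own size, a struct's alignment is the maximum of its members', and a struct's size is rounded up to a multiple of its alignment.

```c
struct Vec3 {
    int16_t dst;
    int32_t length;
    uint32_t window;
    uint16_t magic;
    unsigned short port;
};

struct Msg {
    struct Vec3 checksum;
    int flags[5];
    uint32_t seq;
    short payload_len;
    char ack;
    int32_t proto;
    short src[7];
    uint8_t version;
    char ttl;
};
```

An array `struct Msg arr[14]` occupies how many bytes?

896

Vec3: dst at 0 (size 2, align 2) → ends 2; pad 2 to align 4 for length; length at 4 (size 4, align 4) → ends 8; window at 8 (size 4, align 4) → ends 12; magic at 12 (size 2, align 2) → ends 14; port at 14 (size 2, align 2) → ends 16; total 16 bytes, alignment 4
checksum at 0 (size 16, align 4) → ends 16
flags at 16 (size 20, align 4) → ends 36
seq at 36 (size 4, align 4) → ends 40
payload_len at 40 (size 2, align 2) → ends 42
ack at 42 (size 1, align 1) → ends 43
pad 1 to align 4 for proto
proto at 44 (size 4, align 4) → ends 48
src at 48 (size 14, align 2) → ends 62
version at 62 (size 1, align 1) → ends 63
ttl at 63 (size 1, align 1) → ends 64
total 64 bytes, alignment 4
array of 14: 14 × 64 = 896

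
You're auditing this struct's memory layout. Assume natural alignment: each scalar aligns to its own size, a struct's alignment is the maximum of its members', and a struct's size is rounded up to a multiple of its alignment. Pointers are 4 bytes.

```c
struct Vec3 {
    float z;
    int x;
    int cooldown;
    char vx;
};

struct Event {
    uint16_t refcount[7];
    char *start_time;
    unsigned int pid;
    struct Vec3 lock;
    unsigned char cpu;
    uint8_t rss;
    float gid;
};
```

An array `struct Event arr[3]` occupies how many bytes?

Vec3: z at 0 (size 4, align 4) → ends 4; x at 4 (size 4, align 4) → ends 8; cooldown at 8 (size 4, align 4) → ends 12; vx at 12 (size 1, align 1) → ends 13; tail pad 3 to reach multiple of 4; total 16 bytes, alignment 4
refcount at 0 (size 14, align 2) → ends 14
pad 2 to align 4 for start_time
start_time at 16 (size 4, align 4) → ends 20
pid at 20 (size 4, align 4) → ends 24
lock at 24 (size 16, align 4) → ends 40
cpu at 40 (size 1, align 1) → ends 41
rss at 41 (size 1, align 1) → ends 42
pad 2 to align 4 for gid
gid at 44 (size 4, align 4) → ends 48
total 48 bytes, alignment 4
array of 3: 3 × 48 = 144

144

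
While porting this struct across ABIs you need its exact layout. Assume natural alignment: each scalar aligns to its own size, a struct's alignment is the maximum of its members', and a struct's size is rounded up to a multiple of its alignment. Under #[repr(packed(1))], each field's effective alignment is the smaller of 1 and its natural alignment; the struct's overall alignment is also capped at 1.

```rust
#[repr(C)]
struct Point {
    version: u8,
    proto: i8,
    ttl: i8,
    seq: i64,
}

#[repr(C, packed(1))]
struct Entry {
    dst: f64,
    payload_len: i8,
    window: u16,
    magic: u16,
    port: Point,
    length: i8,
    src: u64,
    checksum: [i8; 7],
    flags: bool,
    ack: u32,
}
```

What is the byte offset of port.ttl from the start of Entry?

15

Point: version at 0 (size 1, align 1) → ends 1; proto at 1 (size 1, align 1) → ends 2; ttl at 2 (size 1, align 1) → ends 3; pad 5 to align 8 for seq; seq at 8 (size 8, align 8) → ends 16; total 16 bytes, alignment 8
dst at 0 (size 8, align 1) → ends 8
payload_len at 8 (size 1, align 1) → ends 9
window at 9 (size 2, align 1) → ends 11
magic at 11 (size 2, align 1) → ends 13
port at 13 (size 16, align 1) → ends 29
within Point: ttl at 2
13 + 2 = 15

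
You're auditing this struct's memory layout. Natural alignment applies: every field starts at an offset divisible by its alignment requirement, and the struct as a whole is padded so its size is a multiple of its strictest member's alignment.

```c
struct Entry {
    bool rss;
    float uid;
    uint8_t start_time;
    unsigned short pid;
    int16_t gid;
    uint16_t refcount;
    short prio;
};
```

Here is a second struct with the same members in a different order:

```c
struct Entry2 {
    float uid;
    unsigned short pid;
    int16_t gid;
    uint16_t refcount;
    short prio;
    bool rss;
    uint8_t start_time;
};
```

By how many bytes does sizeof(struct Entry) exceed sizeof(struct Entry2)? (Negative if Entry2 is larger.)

4

rss at 0 (size 1, align 1) → ends 1
pad 3 to align 4 for uid
uid at 4 (size 4, align 4) → ends 8
start_time at 8 (size 1, align 1) → ends 9
pad 1 to align 2 for pid
pid at 10 (size 2, align 2) → ends 12
gid at 12 (size 2, align 2) → ends 14
refcount at 14 (size 2, align 2) → ends 16
prio at 16 (size 2, align 2) → ends 18
tail pad 2 to reach multiple of 4
total 20 bytes, alignment 4
— Entry2 —
uid at 0 (size 4, align 4) → ends 4
pid at 4 (size 2, align 2) → ends 6
gid at 6 (size 2, align 2) → ends 8
refcount at 8 (size 2, align 2) → ends 10
prio at 10 (size 2, align 2) → ends 12
rss at 12 (size 1, align 1) → ends 13
start_time at 13 (size 1, align 1) → ends 14
tail pad 2 to reach multiple of 4
total 16 bytes, alignment 4
20 − 16 = 4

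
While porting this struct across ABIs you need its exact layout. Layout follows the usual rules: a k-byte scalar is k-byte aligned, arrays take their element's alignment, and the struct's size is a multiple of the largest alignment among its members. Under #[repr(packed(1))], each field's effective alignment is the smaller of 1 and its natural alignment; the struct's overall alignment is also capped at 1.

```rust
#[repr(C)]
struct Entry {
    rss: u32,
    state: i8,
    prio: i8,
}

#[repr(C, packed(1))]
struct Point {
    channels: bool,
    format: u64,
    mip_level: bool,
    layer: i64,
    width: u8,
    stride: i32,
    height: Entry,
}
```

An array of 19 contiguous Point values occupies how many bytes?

Entry: rss at 0 (size 4, align 4) → ends 4; state at 4 (size 1, align 1) → ends 5; prio at 5 (size 1, align 1) → ends 6; tail pad 2 to reach multiple of 4; total 8 bytes, alignment 4
channels at 0 (size 1, align 1) → ends 1
format at 1 (size 8, align 1) → ends 9
mip_level at 9 (size 1, align 1) → ends 10
layer at 10 (size 8, align 1) → ends 18
width at 18 (size 1, align 1) → ends 19
stride at 19 (size 4, align 1) → ends 23
height at 23 (size 8, align 1) → ends 31
total 31 bytes, alignment 1
array of 19: 19 × 31 = 589

589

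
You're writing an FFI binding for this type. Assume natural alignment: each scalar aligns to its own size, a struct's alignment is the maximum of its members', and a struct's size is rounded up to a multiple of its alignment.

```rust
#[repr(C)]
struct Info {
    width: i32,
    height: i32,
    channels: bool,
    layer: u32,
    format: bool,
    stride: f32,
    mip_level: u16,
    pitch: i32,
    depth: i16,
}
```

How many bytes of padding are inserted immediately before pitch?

@0: width [4B, align 4] → 4
@4: height [4B, align 4] → 8
@8: channels [1B, align 1] → 9
+3 pad (align 4)
@12: layer [4B, align 4] → 16
@16: format [1B, align 1] → 17
+3 pad (align 4)
@20: stride [4B, align 4] → 24
@24: mip_level [2B, align 2] → 26
+2 pad (align 4)
@28: pitch [4B, align 4] → 32

2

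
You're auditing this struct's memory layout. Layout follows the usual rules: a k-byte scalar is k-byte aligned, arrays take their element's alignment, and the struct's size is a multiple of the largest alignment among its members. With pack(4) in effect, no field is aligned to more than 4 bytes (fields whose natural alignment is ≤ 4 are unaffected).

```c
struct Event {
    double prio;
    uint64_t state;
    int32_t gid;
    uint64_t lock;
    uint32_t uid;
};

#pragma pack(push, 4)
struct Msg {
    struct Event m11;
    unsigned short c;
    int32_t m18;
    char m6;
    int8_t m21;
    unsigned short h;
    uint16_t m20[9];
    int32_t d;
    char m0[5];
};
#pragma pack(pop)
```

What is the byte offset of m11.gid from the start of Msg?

16

Event: 0..8  prio  (8B, 8-aligned); 8..16  state  (8B, 8-aligned); 16..20  gid  (4B, 4-aligned); 20..24  -- padding (4B); 24..32  lock  (8B, 8-aligned); 32..36  uid  (4B, 4-aligned); 36..40  -- tail padding (4B); sizeof = 40, alignof = 8
0..40  m11  (40B, 4-aligned)
within Event: gid at 16
0 + 16 = 16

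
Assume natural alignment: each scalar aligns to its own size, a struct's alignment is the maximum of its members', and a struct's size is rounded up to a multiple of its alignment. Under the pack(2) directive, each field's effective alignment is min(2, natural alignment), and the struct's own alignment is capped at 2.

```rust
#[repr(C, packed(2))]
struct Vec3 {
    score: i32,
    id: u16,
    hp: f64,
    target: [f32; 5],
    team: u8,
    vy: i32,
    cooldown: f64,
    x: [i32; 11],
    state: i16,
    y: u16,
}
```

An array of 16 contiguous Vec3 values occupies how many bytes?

@0: score [4B, align 2] → 4
@4: id [2B, align 2] → 6
@6: hp [8B, align 2] → 14
@14: target [20B, align 2] → 34
@34: team [1B, align 1] → 35
+1 pad (align 2)
@36: vy [4B, align 2] → 40
@40: cooldown [8B, align 2] → 48
@48: x [44B, align 2] → 92
@92: state [2B, align 2] → 94
@94: y [2B, align 2] → 96
size 96, align 2
array of 16: 16 × 96 = 1536

1536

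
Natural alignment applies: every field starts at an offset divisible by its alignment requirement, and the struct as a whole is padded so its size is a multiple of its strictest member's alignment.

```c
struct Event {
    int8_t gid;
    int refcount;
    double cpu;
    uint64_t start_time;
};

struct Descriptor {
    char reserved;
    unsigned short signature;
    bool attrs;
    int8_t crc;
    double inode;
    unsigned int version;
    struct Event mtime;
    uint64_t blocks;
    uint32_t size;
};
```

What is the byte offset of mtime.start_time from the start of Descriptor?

Event: @0: gid [1B, align 1] → 1; +3 pad (align 4); @4: refcount [4B, align 4] → 8; @8: cpu [8B, align 8] → 16; @16: start_time [8B, align 8] → 24; size 24, align 8
@0: reserved [1B, align 1] → 1
+1 pad (align 2)
@2: signature [2B, align 2] → 4
@4: attrs [1B, align 1] → 5
@5: crc [1B, align 1] → 6
+2 pad (align 8)
@8: inode [8B, align 8] → 16
@16: version [4B, align 4] → 20
+4 pad (align 8)
@24: mtime [24B, align 8] → 48
within Event: start_time at 16
24 + 16 = 40

40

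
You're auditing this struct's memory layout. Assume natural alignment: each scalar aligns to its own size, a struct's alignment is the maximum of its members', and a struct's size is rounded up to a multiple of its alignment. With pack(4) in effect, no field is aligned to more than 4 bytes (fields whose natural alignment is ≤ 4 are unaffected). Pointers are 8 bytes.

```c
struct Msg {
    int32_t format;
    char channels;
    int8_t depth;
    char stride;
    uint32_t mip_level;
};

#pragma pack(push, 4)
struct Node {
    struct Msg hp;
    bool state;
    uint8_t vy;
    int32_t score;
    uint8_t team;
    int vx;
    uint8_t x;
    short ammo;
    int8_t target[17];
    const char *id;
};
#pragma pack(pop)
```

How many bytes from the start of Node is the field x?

28

Msg: format at 0 (size 4, align 4) → ends 4; channels at 4 (size 1, align 1) → ends 5; depth at 5 (size 1, align 1) → ends 6; stride at 6 (size 1, align 1) → ends 7; pad 1 to align 4 for mip_level; mip_level at 8 (size 4, align 4) → ends 12; total 12 bytes, alignment 4
hp at 0 (size 12, align 4) → ends 12
state at 12 (size 1, align 1) → ends 13
vy at 13 (size 1, align 1) → ends 14
pad 2 to align 4 for score
score at 16 (size 4, align 4) → ends 20
team at 20 (size 1, align 1) → ends 21
pad 3 to align 4 for vx
vx at 24 (size 4, align 4) → ends 28
x at 28 (size 1, align 1) → ends 29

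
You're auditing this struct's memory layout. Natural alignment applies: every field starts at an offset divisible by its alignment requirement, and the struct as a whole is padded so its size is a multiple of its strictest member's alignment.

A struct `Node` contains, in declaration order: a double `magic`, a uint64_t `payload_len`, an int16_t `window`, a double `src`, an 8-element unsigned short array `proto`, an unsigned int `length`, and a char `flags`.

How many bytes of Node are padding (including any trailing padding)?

magic at 0 (size 8, align 8) → ends 8
payload_len at 8 (size 8, align 8) → ends 16
window at 16 (size 2, align 2) → ends 18
pad 6 to align 8 for src
src at 24 (size 8, align 8) → ends 32
proto at 32 (size 16, align 2) → ends 48
length at 48 (size 4, align 4) → ends 52
flags at 52 (size 1, align 1) → ends 53
tail pad 3 to reach multiple of 8
total 56 bytes, alignment 8
data bytes 47, size 56 → padding 9

9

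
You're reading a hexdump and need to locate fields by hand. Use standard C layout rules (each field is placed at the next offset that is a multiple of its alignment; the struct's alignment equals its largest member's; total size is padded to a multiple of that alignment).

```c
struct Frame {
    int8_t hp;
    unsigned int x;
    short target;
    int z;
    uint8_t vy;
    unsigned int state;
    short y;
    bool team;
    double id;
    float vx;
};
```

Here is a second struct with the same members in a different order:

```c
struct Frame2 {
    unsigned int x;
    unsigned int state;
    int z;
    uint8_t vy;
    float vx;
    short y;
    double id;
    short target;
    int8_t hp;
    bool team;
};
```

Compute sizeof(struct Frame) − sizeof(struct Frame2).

8

@0: hp [1B, align 1] → 1
+3 pad (align 4)
@4: x [4B, align 4] → 8
@8: target [2B, align 2] → 10
+2 pad (align 4)
@12: z [4B, align 4] → 16
@16: vy [1B, align 1] → 17
+3 pad (align 4)
@20: state [4B, align 4] → 24
@24: y [2B, align 2] → 26
@26: team [1B, align 1] → 27
+5 pad (align 8)
@32: id [8B, align 8] → 40
@40: vx [4B, align 4] → 44
+4 tail pad (align 8)
size 48, align 8
— Frame2 —
@0: x [4B, align 4] → 4
@4: state [4B, align 4] → 8
@8: z [4B, align 4] → 12
@12: vy [1B, align 1] → 13
+3 pad (align 4)
@16: vx [4B, align 4] → 20
@20: y [2B, align 2] → 22
+2 pad (align 8)
@24: id [8B, align 8] → 32
@32: target [2B, align 2] → 34
@34: hp [1B, align 1] → 35
@35: team [1B, align 1] → 36
+4 tail pad (align 8)
size 40, align 8
48 − 40 = 8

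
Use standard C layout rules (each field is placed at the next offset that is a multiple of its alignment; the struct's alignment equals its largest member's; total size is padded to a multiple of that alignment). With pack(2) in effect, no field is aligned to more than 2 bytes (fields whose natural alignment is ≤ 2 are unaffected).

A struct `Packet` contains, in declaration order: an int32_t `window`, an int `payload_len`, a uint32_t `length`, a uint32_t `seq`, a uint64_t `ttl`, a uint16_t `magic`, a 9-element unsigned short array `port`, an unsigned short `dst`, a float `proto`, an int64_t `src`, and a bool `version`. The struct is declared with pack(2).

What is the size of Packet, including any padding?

60

0..4  window  (4B, 2-aligned)
4..8  payload_len  (4B, 2-aligned)
8..12  length  (4B, 2-aligned)
12..16  seq  (4B, 2-aligned)
16..24  ttl  (8B, 2-aligned)
24..26  magic  (2B, 2-aligned)
26..44  port  (18B, 2-aligned)
44..46  dst  (2B, 2-aligned)
46..50  proto  (4B, 2-aligned)
50..58  src  (8B, 2-aligned)
58..59  version  (1B, 1-aligned)
59..60  -- tail padding (1B)
sizeof = 60, alignof = 2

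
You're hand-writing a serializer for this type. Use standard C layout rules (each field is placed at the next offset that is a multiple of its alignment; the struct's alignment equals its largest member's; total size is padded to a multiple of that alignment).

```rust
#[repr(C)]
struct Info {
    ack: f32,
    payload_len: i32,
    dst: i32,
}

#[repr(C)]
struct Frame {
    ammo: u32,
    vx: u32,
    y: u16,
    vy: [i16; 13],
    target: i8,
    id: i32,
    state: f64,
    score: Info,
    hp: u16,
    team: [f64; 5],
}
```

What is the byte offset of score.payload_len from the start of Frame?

Info: ack at 0 (size 4, align 4) → ends 4; payload_len at 4 (size 4, align 4) → ends 8; dst at 8 (size 4, align 4) → ends 12; total 12 bytes, alignment 4
ammo at 0 (size 4, align 4) → ends 4
vx at 4 (size 4, align 4) → ends 8
y at 8 (size 2, align 2) → ends 10
vy at 10 (size 26, align 2) → ends 36
target at 36 (size 1, align 1) → ends 37
pad 3 to align 4 for id
id at 40 (size 4, align 4) → ends 44
pad 4 to align 8 for state
state at 48 (size 8, align 8) → ends 56
score at 56 (size 12, align 4) → ends 68
within Info: payload_len at 4
56 + 4 = 60

60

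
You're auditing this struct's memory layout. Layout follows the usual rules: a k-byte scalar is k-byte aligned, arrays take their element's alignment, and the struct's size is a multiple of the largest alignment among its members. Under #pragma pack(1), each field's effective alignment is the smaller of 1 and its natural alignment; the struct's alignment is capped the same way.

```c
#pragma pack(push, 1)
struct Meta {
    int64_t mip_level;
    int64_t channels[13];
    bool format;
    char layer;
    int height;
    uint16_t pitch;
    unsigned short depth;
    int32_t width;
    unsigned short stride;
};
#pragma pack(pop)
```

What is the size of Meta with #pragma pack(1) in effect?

128

@0: mip_level [8B, align 1] → 8
@8: channels [104B, align 1] → 112
@112: format [1B, align 1] → 113
@113: layer [1B, align 1] → 114
@114: height [4B, align 1] → 118
@118: pitch [2B, align 1] → 120
@120: depth [2B, align 1] → 122
@122: width [4B, align 1] → 126
@126: stride [2B, align 1] → 128
size 128, align 1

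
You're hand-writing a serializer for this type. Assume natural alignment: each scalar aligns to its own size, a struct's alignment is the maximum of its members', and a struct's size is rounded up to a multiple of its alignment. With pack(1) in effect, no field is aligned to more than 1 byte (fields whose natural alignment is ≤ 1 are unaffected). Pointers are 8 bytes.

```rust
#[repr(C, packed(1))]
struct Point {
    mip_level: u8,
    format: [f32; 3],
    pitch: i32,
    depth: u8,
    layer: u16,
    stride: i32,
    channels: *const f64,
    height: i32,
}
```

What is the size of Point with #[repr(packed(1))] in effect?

36

mip_level at 0 (size 1, align 1) → ends 1
format at 1 (size 12, align 1) → ends 13
pitch at 13 (size 4, align 1) → ends 17
depth at 17 (size 1, align 1) → ends 18
layer at 18 (size 2, align 1) → ends 20
stride at 20 (size 4, align 1) → ends 24
channels at 24 (size 8, align 1) → ends 32
height at 32 (size 4, align 1) → ends 36
total 36 bytes, alignment 1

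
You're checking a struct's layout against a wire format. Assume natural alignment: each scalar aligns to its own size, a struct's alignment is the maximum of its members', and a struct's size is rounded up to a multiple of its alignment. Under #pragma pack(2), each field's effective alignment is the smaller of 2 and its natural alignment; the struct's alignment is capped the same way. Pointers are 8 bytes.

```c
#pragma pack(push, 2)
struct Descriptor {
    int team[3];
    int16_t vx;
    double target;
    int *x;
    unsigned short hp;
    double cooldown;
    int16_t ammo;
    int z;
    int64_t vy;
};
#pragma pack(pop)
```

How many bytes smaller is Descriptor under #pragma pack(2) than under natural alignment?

10

natural layout:
  0..12  team  (12B, 4-aligned)
  12..14  vx  (2B, 2-aligned)
  14..16  -- padding (2B)
  16..24  target  (8B, 8-aligned)
  24..32  x  (8B, 8-aligned)
  32..34  hp  (2B, 2-aligned)
  34..40  -- padding (6B)
  40..48  cooldown  (8B, 8-aligned)
  48..50  ammo  (2B, 2-aligned)
  50..52  -- padding (2B)
  52..56  z  (4B, 4-aligned)
  56..64  vy  (8B, 8-aligned)
  sizeof = 64, alignof = 8
packed(2) layout:
  0..12  team  (12B, 2-aligned)
  12..14  vx  (2B, 2-aligned)
  14..22  target  (8B, 2-aligned)
  22..30  x  (8B, 2-aligned)
  30..32  hp  (2B, 2-aligned)
  32..40  cooldown  (8B, 2-aligned)
  40..42  ammo  (2B, 2-aligned)
  42..46  z  (4B, 2-aligned)
  46..54  vy  (8B, 2-aligned)
  sizeof = 54, alignof = 2
64 − 54 = 10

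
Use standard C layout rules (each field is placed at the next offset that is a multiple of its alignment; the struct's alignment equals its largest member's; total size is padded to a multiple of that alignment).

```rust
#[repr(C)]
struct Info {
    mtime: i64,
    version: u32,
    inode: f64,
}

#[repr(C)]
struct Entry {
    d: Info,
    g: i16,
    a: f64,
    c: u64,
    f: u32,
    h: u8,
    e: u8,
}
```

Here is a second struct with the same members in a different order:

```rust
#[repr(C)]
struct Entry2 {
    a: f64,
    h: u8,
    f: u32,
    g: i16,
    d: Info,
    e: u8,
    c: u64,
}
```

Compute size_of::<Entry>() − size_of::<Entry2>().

-8

Info: 0..8  mtime  (8B, 8-aligned); 8..12  version  (4B, 4-aligned); 12..16  -- padding (4B); 16..24  inode  (8B, 8-aligned); sizeof = 24, alignof = 8
0..24  d  (24B, 8-aligned)
24..26  g  (2B, 2-aligned)
26..32  -- padding (6B)
32..40  a  (8B, 8-aligned)
40..48  c  (8B, 8-aligned)
48..52  f  (4B, 4-aligned)
52..53  h  (1B, 1-aligned)
53..54  e  (1B, 1-aligned)
54..56  -- tail padding (2B)
sizeof = 56, alignof = 8
— Entry2 —
0..8  a  (8B, 8-aligned)
8..9  h  (1B, 1-aligned)
9..12  -- padding (3B)
12..16  f  (4B, 4-aligned)
16..18  g  (2B, 2-aligned)
18..24  -- padding (6B)
24..48  d  (24B, 8-aligned)
48..49  e  (1B, 1-aligned)
49..56  -- padding (7B)
56..64  c  (8B, 8-aligned)
sizeof = 64, alignof = 8
56 − 64 = -8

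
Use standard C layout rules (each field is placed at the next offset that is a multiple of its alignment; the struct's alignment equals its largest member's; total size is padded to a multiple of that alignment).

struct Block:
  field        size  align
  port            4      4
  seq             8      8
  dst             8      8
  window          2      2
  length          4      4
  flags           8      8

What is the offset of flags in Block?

32

@0: port [4B, align 4] → 4
+4 pad (align 8)
@8: seq [8B, align 8] → 16
@16: dst [8B, align 8] → 24
@24: window [2B, align 2] → 26
+2 pad (align 4)
@28: length [4B, align 4] → 32
@32: flags [8B, align 8] → 40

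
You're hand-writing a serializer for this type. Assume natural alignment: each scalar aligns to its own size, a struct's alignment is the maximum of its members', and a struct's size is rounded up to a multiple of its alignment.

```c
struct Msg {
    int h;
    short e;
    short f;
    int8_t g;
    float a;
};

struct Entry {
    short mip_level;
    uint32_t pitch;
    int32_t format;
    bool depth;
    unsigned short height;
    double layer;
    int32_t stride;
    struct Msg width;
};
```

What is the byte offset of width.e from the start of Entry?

32

Msg: @0: h [4B, align 4] → 4; @4: e [2B, align 2] → 6; @6: f [2B, align 2] → 8; @8: g [1B, align 1] → 9; +3 pad (align 4); @12: a [4B, align 4] → 16; size 16, align 4
@0: mip_level [2B, align 2] → 2
+2 pad (align 4)
@4: pitch [4B, align 4] → 8
@8: format [4B, align 4] → 12
@12: depth [1B, align 1] → 13
+1 pad (align 2)
@14: height [2B, align 2] → 16
@16: layer [8B, align 8] → 24
@24: stride [4B, align 4] → 28
@28: width [16B, align 4] → 44
within Msg: e at 4
28 + 4 = 32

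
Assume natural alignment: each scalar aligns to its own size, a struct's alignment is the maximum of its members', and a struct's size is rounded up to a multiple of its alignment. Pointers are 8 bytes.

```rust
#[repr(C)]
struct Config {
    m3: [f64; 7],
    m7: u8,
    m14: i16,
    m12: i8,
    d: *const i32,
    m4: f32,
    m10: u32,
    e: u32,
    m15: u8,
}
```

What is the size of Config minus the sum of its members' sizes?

7

0..56  m3  (56B, 8-aligned)
56..57  m7  (1B, 1-aligned)
57..58  -- padding (1B)
58..60  m14  (2B, 2-aligned)
60..61  m12  (1B, 1-aligned)
61..64  -- padding (3B)
64..72  d  (8B, 8-aligned)
72..76  m4  (4B, 4-aligned)
76..80  m10  (4B, 4-aligned)
80..84  e  (4B, 4-aligned)
84..85  m15  (1B, 1-aligned)
85..88  -- tail padding (3B)
sizeof = 88, alignof = 8
data bytes 81, size 88 → padding 7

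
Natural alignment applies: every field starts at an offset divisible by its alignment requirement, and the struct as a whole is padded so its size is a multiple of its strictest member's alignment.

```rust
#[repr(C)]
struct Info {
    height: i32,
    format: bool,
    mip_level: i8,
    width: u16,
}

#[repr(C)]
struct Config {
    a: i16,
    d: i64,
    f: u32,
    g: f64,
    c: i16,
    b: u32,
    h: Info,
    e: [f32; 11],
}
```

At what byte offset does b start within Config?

Info: 0..4  height  (4B, 4-aligned); 4..5  format  (1B, 1-aligned); 5..6  mip_level  (1B, 1-aligned); 6..8  width  (2B, 2-aligned); sizeof = 8, alignof = 4
0..2  a  (2B, 2-aligned)
2..8  -- padding (6B)
8..16  d  (8B, 8-aligned)
16..20  f  (4B, 4-aligned)
20..24  -- padding (4B)
24..32  g  (8B, 8-aligned)
32..34  c  (2B, 2-aligned)
34..36  -- padding (2B)
36..40  b  (4B, 4-aligned)

36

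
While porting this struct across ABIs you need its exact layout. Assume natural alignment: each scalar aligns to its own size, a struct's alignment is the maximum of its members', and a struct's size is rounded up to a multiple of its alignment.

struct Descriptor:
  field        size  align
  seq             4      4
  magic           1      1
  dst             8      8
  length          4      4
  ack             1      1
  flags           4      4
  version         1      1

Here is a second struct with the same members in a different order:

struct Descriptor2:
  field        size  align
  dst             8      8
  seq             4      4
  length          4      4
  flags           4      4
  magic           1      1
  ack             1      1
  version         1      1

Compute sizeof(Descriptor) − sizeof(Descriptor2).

8

seq at 0 (size 4, align 4) → ends 4
magic at 4 (size 1, align 1) → ends 5
pad 3 to align 8 for dst
dst at 8 (size 8, align 8) → ends 16
length at 16 (size 4, align 4) → ends 20
ack at 20 (size 1, align 1) → ends 21
pad 3 to align 4 for flags
flags at 24 (size 4, align 4) → ends 28
version at 28 (size 1, align 1) → ends 29
tail pad 3 to reach multiple of 8
total 32 bytes, alignment 8
— Descriptor2 —
dst at 0 (size 8, align 8) → ends 8
seq at 8 (size 4, align 4) → ends 12
length at 12 (size 4, align 4) → ends 16
flags at 16 (size 4, align 4) → ends 20
magic at 20 (size 1, align 1) → ends 21
ack at 21 (size 1, align 1) → ends 22
version at 22 (size 1, align 1) → ends 23
tail pad 1 to reach multiple of 8
total 24 bytes, alignment 8
32 − 24 = 8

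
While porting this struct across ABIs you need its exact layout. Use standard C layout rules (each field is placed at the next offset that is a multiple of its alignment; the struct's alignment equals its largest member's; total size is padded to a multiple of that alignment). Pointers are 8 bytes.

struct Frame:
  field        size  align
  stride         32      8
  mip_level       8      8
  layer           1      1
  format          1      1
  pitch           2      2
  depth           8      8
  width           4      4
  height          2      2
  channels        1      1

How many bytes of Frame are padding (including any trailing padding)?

@0: stride [32B, align 8] → 32
@32: mip_level [8B, align 8] → 40
@40: layer [1B, align 1] → 41
@41: format [1B, align 1] → 42
@42: pitch [2B, align 2] → 44
+4 pad (align 8)
@48: depth [8B, align 8] → 56
@56: width [4B, align 4] → 60
@60: height [2B, align 2] → 62
@62: channels [1B, align 1] → 63
+1 tail pad (align 8)
size 64, align 8
data bytes 59, size 64 → padding 5

5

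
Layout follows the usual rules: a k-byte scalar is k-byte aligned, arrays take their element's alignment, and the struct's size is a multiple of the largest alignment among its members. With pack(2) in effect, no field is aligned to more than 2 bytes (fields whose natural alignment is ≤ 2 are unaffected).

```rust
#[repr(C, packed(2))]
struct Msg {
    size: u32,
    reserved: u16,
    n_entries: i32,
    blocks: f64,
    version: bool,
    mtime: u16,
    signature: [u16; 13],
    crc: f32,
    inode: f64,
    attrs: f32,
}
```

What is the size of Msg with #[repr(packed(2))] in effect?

64

@0: size [4B, align 2] → 4
@4: reserved [2B, align 2] → 6
@6: n_entries [4B, align 2] → 10
@10: blocks [8B, align 2] → 18
@18: version [1B, align 1] → 19
+1 pad (align 2)
@20: mtime [2B, align 2] → 22
@22: signature [26B, align 2] → 48
@48: crc [4B, align 2] → 52
@52: inode [8B, align 2] → 60
@60: attrs [4B, align 2] → 64
size 64, align 2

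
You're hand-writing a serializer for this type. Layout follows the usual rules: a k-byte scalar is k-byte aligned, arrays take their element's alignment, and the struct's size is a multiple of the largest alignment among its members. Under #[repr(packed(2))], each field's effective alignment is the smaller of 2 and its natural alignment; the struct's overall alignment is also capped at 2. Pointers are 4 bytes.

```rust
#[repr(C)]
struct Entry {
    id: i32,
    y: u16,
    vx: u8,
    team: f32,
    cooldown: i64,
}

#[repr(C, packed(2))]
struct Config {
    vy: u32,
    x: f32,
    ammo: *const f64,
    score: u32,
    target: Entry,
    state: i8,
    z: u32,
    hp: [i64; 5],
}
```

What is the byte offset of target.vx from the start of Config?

Entry: @0: id [4B, align 4] → 4; @4: y [2B, align 2] → 6; @6: vx [1B, align 1] → 7; +1 pad (align 4); @8: team [4B, align 4] → 12; +4 pad (align 8); @16: cooldown [8B, align 8] → 24; size 24, align 8
@0: vy [4B, align 2] → 4
@4: x [4B, align 2] → 8
@8: ammo [4B, align 2] → 12
@12: score [4B, align 2] → 16
@16: target [24B, align 2] → 40
within Entry: vx at 6
16 + 6 = 22

22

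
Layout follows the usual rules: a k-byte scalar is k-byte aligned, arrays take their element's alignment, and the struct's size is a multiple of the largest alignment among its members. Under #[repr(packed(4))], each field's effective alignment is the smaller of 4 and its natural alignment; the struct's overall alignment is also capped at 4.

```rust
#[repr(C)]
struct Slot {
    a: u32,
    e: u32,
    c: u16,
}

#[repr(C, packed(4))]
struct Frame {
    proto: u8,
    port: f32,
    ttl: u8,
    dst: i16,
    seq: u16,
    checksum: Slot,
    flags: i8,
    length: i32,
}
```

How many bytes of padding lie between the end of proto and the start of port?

3

Slot: a at 0 (size 4, align 4) → ends 4; e at 4 (size 4, align 4) → ends 8; c at 8 (size 2, align 2) → ends 10; tail pad 2 to reach multiple of 4; total 12 bytes, alignment 4
proto at 0 (size 1, align 1) → ends 1
pad 3 to align 4 for port
port at 4 (size 4, align 4) → ends 8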